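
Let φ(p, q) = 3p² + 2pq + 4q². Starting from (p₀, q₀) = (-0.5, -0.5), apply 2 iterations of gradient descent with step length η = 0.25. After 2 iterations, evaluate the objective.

∇φ = (6p + 2q, 2p + 8q)
(p₁, q₁) = (-0.5, -0.5) − 0.25·(-4, -5) = (0.5, 0.75)
(p₂, q₂) = (0.5, 0.75) − 0.25·(4.5, 7) = (-0.625, -1)
φ(-0.625, -1) = 6.421875

6.421875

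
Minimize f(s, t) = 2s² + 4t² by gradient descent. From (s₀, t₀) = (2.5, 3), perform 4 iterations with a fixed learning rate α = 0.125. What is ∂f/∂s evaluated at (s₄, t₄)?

∇f = (4s, 8t)
Step 1: at (2.5, 3), ∇f = (10, 24) → (2.5, 3) − 0.125·(10, 24) = (1.25, 0)
Step 2: at (1.25, 0), ∇f = (5, 0) → (1.25, 0) − 0.125·(5, 0) = (0.625, 0)
Step 3: at (0.625, 0), ∇f = (2.5, 0) → (0.625, 0) − 0.125·(2.5, 0) = (0.3125, 0)
Step 4: at (0.3125, 0), ∇f = (1.25, 0) → (0.3125, 0) − 0.125·(1.25, 0) = (0.15625, 0)
∂f/∂s at (0.15625, 0) = 0.625

0.625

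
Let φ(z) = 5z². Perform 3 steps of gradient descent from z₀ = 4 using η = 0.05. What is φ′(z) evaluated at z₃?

φ′(z) = 10z
Step 1: φ′(4) = 40; z₁ = 4 − 0.05·40 = 2
Step 2: φ′(2) = 20; z₂ = 2 − 0.05·20 = 1
Step 3: φ′(1) = 10; z₃ = 1 − 0.05·10 = 0.5
φ′(z) at (0.5) = 5

5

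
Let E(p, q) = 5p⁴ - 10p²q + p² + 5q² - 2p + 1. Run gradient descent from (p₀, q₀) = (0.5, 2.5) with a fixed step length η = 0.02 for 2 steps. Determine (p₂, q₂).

(1.4015308, 1.82818)

∇E = (20p³ - 20pq + 2p - 2, -10p² + 10q)
Step 1: at (0.5, 2.5), ∇E = (-23.5, 22.5) → (0.5, 2.5) − 0.02·(-23.5, 22.5) = (0.97, 2.05)
Step 2: at (0.97, 2.05), ∇E = (-21.57654, 11.091) → (0.97, 2.05) − 0.02·(-21.57654, 11.091) = (1.4015308, 1.82818)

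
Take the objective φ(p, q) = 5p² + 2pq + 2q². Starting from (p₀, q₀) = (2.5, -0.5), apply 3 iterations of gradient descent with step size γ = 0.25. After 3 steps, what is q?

-2.9375

∇φ = (10p + 2q, 2p + 4q)
Step 1: at (2.5, -0.5), ∇φ = (24, 3) → (2.5, -0.5) − 0.25·(24, 3) = (-3.5, -1.25)
Step 2: at (-3.5, -1.25), ∇φ = (-37.5, -12) → (-3.5, -1.25) − 0.25·(-37.5, -12) = (5.875, 1.75)
Step 3: at (5.875, 1.75), ∇φ = (62.25, 18.75) → (5.875, 1.75) − 0.25·(62.25, 18.75) = (-9.6875, -2.9375)
q = -2.9375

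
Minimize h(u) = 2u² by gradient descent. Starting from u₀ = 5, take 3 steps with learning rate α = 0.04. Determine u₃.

2.96352

h′(u) = 4u
u₁ = 5 − 0.04·20 = 4.2
u₂ = 4.2 − 0.04·16.8 = 3.528
u₃ = 3.528 − 0.04·14.112 = 2.96352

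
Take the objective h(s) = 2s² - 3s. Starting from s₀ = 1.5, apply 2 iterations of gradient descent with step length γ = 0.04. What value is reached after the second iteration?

h′(s) = 4s - 3
Step 1: h′(1.5) = 3; s₁ = 1.5 − 0.04·3 = 1.38
Step 2: h′(1.38) = 2.52; s₂ = 1.38 − 0.04·2.52 = 1.2792

1.2792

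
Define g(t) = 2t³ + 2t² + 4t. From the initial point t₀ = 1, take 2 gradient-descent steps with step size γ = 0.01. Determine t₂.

0.741224

g′(t) = 6t² + 4t + 4
Step 1: g′(1) = 14; t₁ = 1 − 0.01·14 = 0.86
Step 2: g′(0.86) = 11.8776; t₂ = 0.86 − 0.01·11.8776 = 0.741224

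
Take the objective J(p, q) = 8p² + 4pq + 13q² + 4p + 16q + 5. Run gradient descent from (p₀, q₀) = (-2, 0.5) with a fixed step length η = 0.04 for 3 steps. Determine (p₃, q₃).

∇J = (16p + 4q + 4, 4p + 26q + 16)
Step 1: at (-2, 0.5), ∇J = (-26, 21) → (-2, 0.5) − 0.04·(-26, 21) = (-0.96, -0.34)
Step 2: at (-0.96, -0.34), ∇J = (-12.72, 3.32) → (-0.96, -0.34) − 0.04·(-12.72, 3.32) = (-0.4512, -0.4728)
Step 3: at (-0.4512, -0.4728), ∇J = (-5.1104, 1.9024) → (-0.4512, -0.4728) − 0.04·(-5.1104, 1.9024) = (-0.246784, -0.548896)

(-0.246784, -0.548896)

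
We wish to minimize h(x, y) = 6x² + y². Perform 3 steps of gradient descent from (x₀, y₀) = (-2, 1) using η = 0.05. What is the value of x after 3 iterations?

-0.128

∇h = (12x, 2y)
(x₁, y₁) = (-2, 1) − 0.05·(-24, 2) = (-0.8, 0.9)
(x₂, y₂) = (-0.8, 0.9) − 0.05·(-9.6, 1.8) = (-0.32, 0.81)
(x₃, y₃) = (-0.32, 0.81) − 0.05·(-3.84, 1.62) = (-0.128, 0.729)
x = -0.128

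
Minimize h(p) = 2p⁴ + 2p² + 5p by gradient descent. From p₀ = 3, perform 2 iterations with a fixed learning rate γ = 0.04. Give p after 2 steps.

75.27070976

h′(p) = 8p³ + 4p + 5
Step 1: h′(3) = 233; p₁ = 3 − 0.04·233 = -6.32
Step 2: h′(-6.32) = -2039.767744; p₂ = -6.32 − 0.04·(-2039.767744) = 75.27070976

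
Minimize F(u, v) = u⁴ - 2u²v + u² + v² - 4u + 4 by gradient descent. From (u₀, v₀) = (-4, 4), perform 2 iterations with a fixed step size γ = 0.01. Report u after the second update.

∇F = (4u³ - 4uv + 2u - 4, -2u² + 2v)
(u₁, v₁) = (-4, 4) − 0.01·(-204, -24) = (-1.96, 4.24)
(u₂, v₂) = (-1.96, 4.24) − 0.01·(-4.796544, 0.7968) = (-1.91203456, 4.232032)
u = -1.91203456

-1.91203456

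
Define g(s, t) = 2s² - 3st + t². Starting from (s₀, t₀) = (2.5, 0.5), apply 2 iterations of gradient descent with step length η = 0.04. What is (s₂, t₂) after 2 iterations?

(1.9056, 0.9584)

∇g = (4s - 3t, -3s + 2t)
Step 1: at (2.5, 0.5), ∇g = (8.5, -6.5) → (2.5, 0.5) − 0.04·(8.5, -6.5) = (2.16, 0.76)
Step 2: at (2.16, 0.76), ∇g = (6.36, -4.96) → (2.16, 0.76) − 0.04·(6.36, -4.96) = (1.9056, 0.9584)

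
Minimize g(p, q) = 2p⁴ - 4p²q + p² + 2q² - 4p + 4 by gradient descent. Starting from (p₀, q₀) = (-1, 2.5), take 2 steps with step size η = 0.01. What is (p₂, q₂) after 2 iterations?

∇g = (8p³ - 8pq + 2p - 4, -4p² + 4q)
Step 1: at (-1, 2.5), ∇g = (6, 6) → (-1, 2.5) − 0.01·(6, 6) = (-1.06, 2.44)
Step 2: at (-1.06, 2.44), ∇g = (5.043072, 5.2656) → (-1.06, 2.44) − 0.01·(5.043072, 5.2656) = (-1.11043072, 2.387344)

(-1.11043072, 2.387344)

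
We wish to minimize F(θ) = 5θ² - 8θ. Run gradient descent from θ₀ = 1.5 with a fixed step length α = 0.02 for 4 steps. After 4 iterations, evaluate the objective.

-2.788958208

F′(θ) = 10θ - 8
θ₁ = 1.5 − 0.02·7 = 1.36
θ₂ = 1.36 − 0.02·5.6 = 1.248
θ₃ = 1.248 − 0.02·4.48 = 1.1584
θ₄ = 1.1584 − 0.02·3.584 = 1.08672
F(1.08672) = -2.788958208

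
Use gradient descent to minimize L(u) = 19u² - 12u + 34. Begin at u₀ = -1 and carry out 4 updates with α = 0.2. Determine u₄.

L′(u) = 38u - 12
u₁ = -1 − 0.2·(-50) = 9
u₂ = 9 − 0.2·330 = -57
u₃ = -57 − 0.2·(-2178) = 378.6
u₄ = 378.6 − 0.2·14374.8 = -2496.36

-2496.36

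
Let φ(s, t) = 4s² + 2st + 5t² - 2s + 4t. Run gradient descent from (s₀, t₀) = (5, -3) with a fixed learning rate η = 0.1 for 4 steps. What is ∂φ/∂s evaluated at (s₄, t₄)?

∇φ = (8s + 2t - 2, 2s + 10t + 4)
(s₁, t₁) = (5, -3) − 0.1·(32, -16) = (1.8, -1.4)
(s₂, t₂) = (1.8, -1.4) − 0.1·(9.6, -6.4) = (0.84, -0.76)
(s₃, t₃) = (0.84, -0.76) − 0.1·(3.2, -1.92) = (0.52, -0.568)
(s₄, t₄) = (0.52, -0.568) − 0.1·(1.024, -0.64) = (0.4176, -0.504)
∂φ/∂s at (0.4176, -0.504) = 0.3328

0.3328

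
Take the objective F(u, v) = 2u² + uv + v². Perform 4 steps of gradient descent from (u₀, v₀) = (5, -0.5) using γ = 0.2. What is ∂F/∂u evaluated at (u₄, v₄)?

∇F = (4u + v, u + 2v)
Step 1: at (5, -0.5), ∇F = (19.5, 4) → (5, -0.5) − 0.2·(19.5, 4) = (1.1, -1.3)
Step 2: at (1.1, -1.3), ∇F = (3.1, -1.5) → (1.1, -1.3) − 0.2·(3.1, -1.5) = (0.48, -1)
Step 3: at (0.48, -1), ∇F = (0.92, -1.52) → (0.48, -1) − 0.2·(0.92, -1.52) = (0.296, -0.696)
Step 4: at (0.296, -0.696), ∇F = (0.488, -1.096) → (0.296, -0.696) − 0.2·(0.488, -1.096) = (0.1984, -0.4768)
∂F/∂u at (0.1984, -0.4768) = 0.3168

0.3168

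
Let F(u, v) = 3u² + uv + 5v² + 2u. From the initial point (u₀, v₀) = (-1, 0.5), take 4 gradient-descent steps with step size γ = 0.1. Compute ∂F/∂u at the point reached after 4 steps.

∇F = (6u + v + 2, u + 10v)
(u₁, v₁) = (-1, 0.5) − 0.1·(-3.5, 4) = (-0.65, 0.1)
(u₂, v₂) = (-0.65, 0.1) − 0.1·(-1.8, 0.35) = (-0.47, 0.065)
(u₃, v₃) = (-0.47, 0.065) − 0.1·(-0.755, 0.18) = (-0.3945, 0.047)
(u₄, v₄) = (-0.3945, 0.047) − 0.1·(-0.32, 0.0755) = (-0.3625, 0.03945)
∂F/∂u at (-0.3625, 0.03945) = -0.13555

-0.13555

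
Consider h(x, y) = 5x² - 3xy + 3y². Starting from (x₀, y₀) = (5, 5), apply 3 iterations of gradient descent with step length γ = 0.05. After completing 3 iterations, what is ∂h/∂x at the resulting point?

8.216875

∇h = (10x - 3y, -3x + 6y)
(x₁, y₁) = (5, 5) − 0.05·(35, 15) = (3.25, 4.25)
(x₂, y₂) = (3.25, 4.25) − 0.05·(19.75, 15.75) = (2.2625, 3.4625)
(x₃, y₃) = (2.2625, 3.4625) − 0.05·(12.2375, 13.9875) = (1.650625, 2.763125)
∂h/∂x at (1.650625, 2.763125) = 8.216875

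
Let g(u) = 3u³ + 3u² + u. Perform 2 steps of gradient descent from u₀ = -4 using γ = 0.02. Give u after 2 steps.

-13.088552

g′(u) = 9u² + 6u + 1
u₁ = -4 − 0.02·121 = -6.42
u₂ = -6.42 − 0.02·333.4276 = -13.088552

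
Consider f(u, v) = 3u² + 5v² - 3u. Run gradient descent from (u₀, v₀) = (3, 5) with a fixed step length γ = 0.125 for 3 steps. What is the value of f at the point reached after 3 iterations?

-0.71490478515625

∇f = (6u - 3, 10v)
Step 1: at (3, 5), ∇f = (15, 50) → (3, 5) − 0.125·(15, 50) = (1.125, -1.25)
Step 2: at (1.125, -1.25), ∇f = (3.75, -12.5) → (1.125, -1.25) − 0.125·(3.75, -12.5) = (0.65625, 0.3125)
Step 3: at (0.65625, 0.3125), ∇f = (0.9375, 3.125) → (0.65625, 0.3125) − 0.125·(0.9375, 3.125) = (0.5390625, -0.078125)
f(0.5390625, -0.078125) = -0.71490478515625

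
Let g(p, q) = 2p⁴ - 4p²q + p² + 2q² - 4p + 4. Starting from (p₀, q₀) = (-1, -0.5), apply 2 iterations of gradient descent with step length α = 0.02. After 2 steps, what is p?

∇g = (8p³ - 8pq + 2p - 4, -4p² + 4q)
Step 1: at (-1, -0.5), ∇g = (-18, -6) → (-1, -0.5) − 0.02·(-18, -6) = (-0.64, -0.38)
Step 2: at (-0.64, -0.38), ∇g = (-9.322752, -3.1584) → (-0.64, -0.38) − 0.02·(-9.322752, -3.1584) = (-0.45354496, -0.316832)
p = -0.45354496

-0.45354496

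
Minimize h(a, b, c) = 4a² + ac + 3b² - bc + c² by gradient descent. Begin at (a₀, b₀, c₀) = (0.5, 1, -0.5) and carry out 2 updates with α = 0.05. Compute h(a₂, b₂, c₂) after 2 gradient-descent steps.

1.0169359375

∇h = (8a + c, 6b - c, a - b + 2c)
Step 1: at (0.5, 1, -0.5), ∇h = (3.5, 6.5, -1.5) → (0.5, 1, -0.5) − 0.05·(3.5, 6.5, -1.5) = (0.325, 0.675, -0.425)
Step 2: at (0.325, 0.675, -0.425), ∇h = (2.175, 4.475, -1.2) → (0.325, 0.675, -0.425) − 0.05·(2.175, 4.475, -1.2) = (0.21625, 0.45125, -0.365)
h(0.21625, 0.45125, -0.365) = 1.0169359375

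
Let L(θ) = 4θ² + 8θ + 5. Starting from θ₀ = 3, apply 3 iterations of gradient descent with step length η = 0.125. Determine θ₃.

L′(θ) = 8θ + 8
Step 1: L′(3) = 32; θ₁ = 3 − 0.125·32 = -1
Step 2: L′(-1) = 0; θ₂ = -1 − 0.125·0 = -1
Step 3: L′(-1) = 0; θ₃ = -1 − 0.125·0 = -1

-1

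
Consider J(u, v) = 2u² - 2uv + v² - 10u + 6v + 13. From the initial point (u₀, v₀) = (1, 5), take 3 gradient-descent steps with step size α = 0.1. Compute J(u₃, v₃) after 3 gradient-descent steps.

5.460608

∇J = (4u - 2v - 10, -2u + 2v + 6)
Step 1: at (1, 5), ∇J = (-16, 14) → (1, 5) − 0.1·(-16, 14) = (2.6, 3.6)
Step 2: at (2.6, 3.6), ∇J = (-6.8, 8) → (2.6, 3.6) − 0.1·(-6.8, 8) = (3.28, 2.8)
Step 3: at (3.28, 2.8), ∇J = (-2.48, 5.04) → (3.28, 2.8) − 0.1·(-2.48, 5.04) = (3.528, 2.296)
J(3.528, 2.296) = 5.460608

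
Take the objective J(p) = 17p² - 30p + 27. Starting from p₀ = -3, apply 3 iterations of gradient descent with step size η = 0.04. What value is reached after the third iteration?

1.063488

J′(p) = 34p - 30
Step 1: J′(-3) = -132; p₁ = -3 − 0.04·(-132) = 2.28
Step 2: J′(2.28) = 47.52; p₂ = 2.28 − 0.04·47.52 = 0.3792
Step 3: J′(0.3792) = -17.1072; p₃ = 0.3792 − 0.04·(-17.1072) = 1.063488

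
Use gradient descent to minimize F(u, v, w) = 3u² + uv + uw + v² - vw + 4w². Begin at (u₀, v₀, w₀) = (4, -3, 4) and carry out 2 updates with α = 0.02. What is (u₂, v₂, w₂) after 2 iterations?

∇F = (6u + v + w, u + 2v - w, u - v + 8w)
Step 1: at (4, -3, 4), ∇F = (25, -6, 39) → (4, -3, 4) − 0.02·(25, -6, 39) = (3.5, -2.88, 3.22)
Step 2: at (3.5, -2.88, 3.22), ∇F = (21.34, -5.48, 32.14) → (3.5, -2.88, 3.22) − 0.02·(21.34, -5.48, 32.14) = (3.0732, -2.7704, 2.5772)

(3.0732, -2.7704, 2.5772)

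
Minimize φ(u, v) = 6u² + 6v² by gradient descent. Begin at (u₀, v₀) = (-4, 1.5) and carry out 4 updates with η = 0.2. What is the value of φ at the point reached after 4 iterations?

∇φ = (12u, 12v)
Step 1: at (-4, 1.5), ∇φ = (-48, 18) → (-4, 1.5) − 0.2·(-48, 18) = (5.6, -2.1)
Step 2: at (5.6, -2.1), ∇φ = (67.2, -25.2) → (5.6, -2.1) − 0.2·(67.2, -25.2) = (-7.84, 2.94)
Step 3: at (-7.84, 2.94), ∇φ = (-94.08, 35.28) → (-7.84, 2.94) − 0.2·(-94.08, 35.28) = (10.976, -4.116)
Step 4: at (10.976, -4.116), ∇φ = (131.712, -49.392) → (10.976, -4.116) − 0.2·(131.712, -49.392) = (-15.3664, 5.7624)
φ(-15.3664, 5.7624) = 1615.98901632

1615.98901632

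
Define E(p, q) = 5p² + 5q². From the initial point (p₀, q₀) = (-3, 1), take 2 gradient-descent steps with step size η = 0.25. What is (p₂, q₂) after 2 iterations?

∇E = (10p, 10q)
Step 1: at (-3, 1), ∇E = (-30, 10) → (-3, 1) − 0.25·(-30, 10) = (4.5, -1.5)
Step 2: at (4.5, -1.5), ∇E = (45, -15) → (4.5, -1.5) − 0.25·(45, -15) = (-6.75, 2.25)

(-6.75, 2.25)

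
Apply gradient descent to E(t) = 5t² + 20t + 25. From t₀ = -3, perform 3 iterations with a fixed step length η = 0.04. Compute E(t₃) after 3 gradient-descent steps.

E′(t) = 10t + 20
Step 1: E′(-3) = -10; t₁ = -3 − 0.04·(-10) = -2.6
Step 2: E′(-2.6) = -6; t₂ = -2.6 − 0.04·(-6) = -2.36
Step 3: E′(-2.36) = -3.6; t₃ = -2.36 − 0.04·(-3.6) = -2.216
E(-2.216) = 5.23328

5.23328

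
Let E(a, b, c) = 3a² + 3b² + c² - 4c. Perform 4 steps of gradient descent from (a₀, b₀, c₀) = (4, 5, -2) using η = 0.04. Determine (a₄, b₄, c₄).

∇E = (6a, 6b, 2c - 4)
(a₁, b₁, c₁) = (4, 5, -2) − 0.04·(24, 30, -8) = (3.04, 3.8, -1.68)
(a₂, b₂, c₂) = (3.04, 3.8, -1.68) − 0.04·(18.24, 22.8, -7.36) = (2.3104, 2.888, -1.3856)
(a₃, b₃, c₃) = (2.3104, 2.888, -1.3856) − 0.04·(13.8624, 17.328, -6.7712) = (1.755904, 2.19488, -1.114752)
(a₄, b₄, c₄) = (1.755904, 2.19488, -1.114752) − 0.04·(10.535424, 13.16928, -6.229504) = (1.33448704, 1.6681088, -0.86557184)

(1.33448704, 1.6681088, -0.86557184)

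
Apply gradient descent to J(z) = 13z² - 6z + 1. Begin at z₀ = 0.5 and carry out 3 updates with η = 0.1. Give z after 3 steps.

-0.872

J′(z) = 26z - 6
z₁ = 0.5 − 0.1·7 = -0.2
z₂ = -0.2 − 0.1·(-11.2) = 0.92
z₃ = 0.92 − 0.1·17.92 = -0.872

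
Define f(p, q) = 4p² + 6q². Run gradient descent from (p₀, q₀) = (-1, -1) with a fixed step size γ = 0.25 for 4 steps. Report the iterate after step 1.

(1, 2)

∇f = (8p, 12q)
Step 1: at (-1, -1), ∇f = (-8, -12) → (-1, -1) − 0.25·(-8, -12) = (1, 2)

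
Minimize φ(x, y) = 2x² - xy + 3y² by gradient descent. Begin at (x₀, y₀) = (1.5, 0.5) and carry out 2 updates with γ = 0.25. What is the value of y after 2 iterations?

∇φ = (4x - y, -x + 6y)
(x₁, y₁) = (1.5, 0.5) − 0.25·(5.5, 1.5) = (0.125, 0.125)
(x₂, y₂) = (0.125, 0.125) − 0.25·(0.375, 0.625) = (0.03125, -0.03125)
y = -0.03125

-0.03125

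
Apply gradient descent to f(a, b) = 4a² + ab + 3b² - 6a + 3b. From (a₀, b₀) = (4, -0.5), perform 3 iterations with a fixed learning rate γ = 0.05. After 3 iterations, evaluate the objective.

∇f = (8a + b - 6, a + 6b + 3)
Step 1: at (4, -0.5), ∇f = (25.5, 4) → (4, -0.5) − 0.05·(25.5, 4) = (2.725, -0.7)
Step 2: at (2.725, -0.7), ∇f = (15.1, 1.525) → (2.725, -0.7) − 0.05·(15.1, 1.525) = (1.97, -0.77625)
Step 3: at (1.97, -0.77625), ∇f = (8.98375, 0.3125) → (1.97, -0.77625) − 0.05·(8.98375, 0.3125) = (1.5208125, -0.791875)
f(1.5208125, -0.791875) = -1.5721127109375

-1.5721127109375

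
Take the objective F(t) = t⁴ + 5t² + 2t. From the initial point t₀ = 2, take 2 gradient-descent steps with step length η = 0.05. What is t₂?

F′(t) = 4t³ + 10t + 2
Step 1: F′(2) = 54; t₁ = 2 − 0.05·54 = -0.7
Step 2: F′(-0.7) = -6.372; t₂ = -0.7 − 0.05·(-6.372) = -0.3814

-0.3814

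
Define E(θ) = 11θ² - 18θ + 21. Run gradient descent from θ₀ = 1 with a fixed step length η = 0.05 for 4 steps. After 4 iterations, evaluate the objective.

E′(θ) = 22θ - 18
Step 1: E′(1) = 4; θ₁ = 1 − 0.05·4 = 0.8
Step 2: E′(0.8) = -0.4; θ₂ = 0.8 − 0.05·(-0.4) = 0.82
Step 3: E′(0.82) = 0.04; θ₃ = 0.82 − 0.05·0.04 = 0.818
Step 4: E′(0.818) = -0.004; θ₄ = 0.818 − 0.05·(-0.004) = 0.8182
E(0.8182) = 13.63636364

13.63636364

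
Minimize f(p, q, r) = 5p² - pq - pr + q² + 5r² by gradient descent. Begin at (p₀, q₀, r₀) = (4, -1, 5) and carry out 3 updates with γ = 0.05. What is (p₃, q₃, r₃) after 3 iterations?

(0.647, -0.408, 0.79)

∇f = (10p - q - r, -p + 2q, -p + 10r)
Step 1: at (4, -1, 5), ∇f = (36, -6, 46) → (4, -1, 5) − 0.05·(36, -6, 46) = (2.2, -0.7, 2.7)
Step 2: at (2.2, -0.7, 2.7), ∇f = (20, -3.6, 24.8) → (2.2, -0.7, 2.7) − 0.05·(20, -3.6, 24.8) = (1.2, -0.52, 1.46)
Step 3: at (1.2, -0.52, 1.46), ∇f = (11.06, -2.24, 13.4) → (1.2, -0.52, 1.46) − 0.05·(11.06, -2.24, 13.4) = (0.647, -0.408, 0.79)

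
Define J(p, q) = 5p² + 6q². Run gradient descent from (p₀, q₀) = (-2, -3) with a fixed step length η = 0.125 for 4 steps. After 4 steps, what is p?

∇J = (10p, 12q)
(p₁, q₁) = (-2, -3) − 0.125·(-20, -36) = (0.5, 1.5)
(p₂, q₂) = (0.5, 1.5) − 0.125·(5, 18) = (-0.125, -0.75)
(p₃, q₃) = (-0.125, -0.75) − 0.125·(-1.25, -9) = (0.03125, 0.375)
(p₄, q₄) = (0.03125, 0.375) − 0.125·(0.3125, 4.5) = (-0.0078125, -0.1875)
p = -0.0078125

-0.0078125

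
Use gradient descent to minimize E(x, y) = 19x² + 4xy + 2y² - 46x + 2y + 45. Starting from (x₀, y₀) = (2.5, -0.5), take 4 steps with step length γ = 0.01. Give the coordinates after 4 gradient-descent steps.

(1.46144264, -0.79292336)

∇E = (38x + 4y - 46, 4x + 4y + 2)
Step 1: at (2.5, -0.5), ∇E = (47, 10) → (2.5, -0.5) − 0.01·(47, 10) = (2.03, -0.6)
Step 2: at (2.03, -0.6), ∇E = (28.74, 7.72) → (2.03, -0.6) − 0.01·(28.74, 7.72) = (1.7426, -0.6772)
Step 3: at (1.7426, -0.6772), ∇E = (17.51, 6.2616) → (1.7426, -0.6772) − 0.01·(17.51, 6.2616) = (1.5675, -0.739816)
Step 4: at (1.5675, -0.739816), ∇E = (10.605736, 5.310736) → (1.5675, -0.739816) − 0.01·(10.605736, 5.310736) = (1.46144264, -0.79292336)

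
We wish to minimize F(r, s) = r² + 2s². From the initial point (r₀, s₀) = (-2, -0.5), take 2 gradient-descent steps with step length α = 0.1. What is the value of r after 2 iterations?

∇F = (2r, 4s)
(r₁, s₁) = (-2, -0.5) − 0.1·(-4, -2) = (-1.6, -0.3)
(r₂, s₂) = (-1.6, -0.3) − 0.1·(-3.2, -1.2) = (-1.28, -0.18)
r = -1.28

-1.28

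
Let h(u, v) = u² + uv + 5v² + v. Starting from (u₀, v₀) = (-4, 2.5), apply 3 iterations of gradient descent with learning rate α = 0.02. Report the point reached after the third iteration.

(-3.658692, 1.420152)

∇h = (2u + v, u + 10v + 1)
Step 1: at (-4, 2.5), ∇h = (-5.5, 22) → (-4, 2.5) − 0.02·(-5.5, 22) = (-3.89, 2.06)
Step 2: at (-3.89, 2.06), ∇h = (-5.72, 17.71) → (-3.89, 2.06) − 0.02·(-5.72, 17.71) = (-3.7756, 1.7058)
Step 3: at (-3.7756, 1.7058), ∇h = (-5.8454, 14.2824) → (-3.7756, 1.7058) − 0.02·(-5.8454, 14.2824) = (-3.658692, 1.420152)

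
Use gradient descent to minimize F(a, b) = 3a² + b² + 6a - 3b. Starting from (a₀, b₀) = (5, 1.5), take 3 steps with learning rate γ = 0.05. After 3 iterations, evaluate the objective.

7.456092

∇F = (6a + 6, 2b - 3)
(a₁, b₁) = (5, 1.5) − 0.05·(36, 0) = (3.2, 1.5)
(a₂, b₂) = (3.2, 1.5) − 0.05·(25.2, 0) = (1.94, 1.5)
(a₃, b₃) = (1.94, 1.5) − 0.05·(17.64, 0) = (1.058, 1.5)
F(1.058, 1.5) = 7.456092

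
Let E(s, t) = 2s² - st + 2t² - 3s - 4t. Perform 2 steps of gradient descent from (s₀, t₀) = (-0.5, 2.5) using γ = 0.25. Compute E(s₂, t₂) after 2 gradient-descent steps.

-4.0947265625

∇E = (4s - t - 3, -s + 4t - 4)
Step 1: at (-0.5, 2.5), ∇E = (-7.5, 6.5) → (-0.5, 2.5) − 0.25·(-7.5, 6.5) = (1.375, 0.875)
Step 2: at (1.375, 0.875), ∇E = (1.625, -1.875) → (1.375, 0.875) − 0.25·(1.625, -1.875) = (0.96875, 1.34375)
E(0.96875, 1.34375) = -4.0947265625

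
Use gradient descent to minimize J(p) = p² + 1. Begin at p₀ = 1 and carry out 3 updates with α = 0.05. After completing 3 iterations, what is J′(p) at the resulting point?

1.458

J′(p) = 2p
p₁ = 1 − 0.05·2 = 0.9
p₂ = 0.9 − 0.05·1.8 = 0.81
p₃ = 0.81 − 0.05·1.62 = 0.729
J′(p) at (0.729) = 1.458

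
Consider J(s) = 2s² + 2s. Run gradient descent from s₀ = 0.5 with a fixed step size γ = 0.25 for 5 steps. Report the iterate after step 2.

-0.5

J′(s) = 4s + 2
s₁ = 0.5 − 0.25·4 = -0.5
s₂ = -0.5 − 0.25·0 = -0.5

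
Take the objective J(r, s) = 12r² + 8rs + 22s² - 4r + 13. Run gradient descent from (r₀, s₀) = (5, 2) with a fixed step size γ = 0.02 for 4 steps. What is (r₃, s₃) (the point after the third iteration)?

(0.877504, -0.276864)

∇J = (24r + 8s - 4, 8r + 44s)
Step 1: at (5, 2), ∇J = (132, 128) → (5, 2) − 0.02·(132, 128) = (2.36, -0.56)
Step 2: at (2.36, -0.56), ∇J = (48.16, -5.76) → (2.36, -0.56) − 0.02·(48.16, -5.76) = (1.3968, -0.4448)
Step 3: at (1.3968, -0.4448), ∇J = (25.9648, -8.3968) → (1.3968, -0.4448) − 0.02·(25.9648, -8.3968) = (0.877504, -0.276864)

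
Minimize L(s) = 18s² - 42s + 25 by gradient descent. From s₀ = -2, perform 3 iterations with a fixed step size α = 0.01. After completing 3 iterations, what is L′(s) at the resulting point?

L′(s) = 36s - 42
Step 1: L′(-2) = -114; s₁ = -2 − 0.01·(-114) = -0.86
Step 2: L′(-0.86) = -72.96; s₂ = -0.86 − 0.01·(-72.96) = -0.1304
Step 3: L′(-0.1304) = -46.6944; s₃ = -0.1304 − 0.01·(-46.6944) = 0.336544
L′(s) at (0.336544) = -29.884416

-29.884416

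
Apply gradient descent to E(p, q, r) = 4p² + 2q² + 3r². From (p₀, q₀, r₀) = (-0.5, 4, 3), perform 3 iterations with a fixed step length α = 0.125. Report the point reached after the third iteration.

∇E = (8p, 4q, 6r)
(p₁, q₁, r₁) = (-0.5, 4, 3) − 0.125·(-4, 16, 18) = (0, 2, 0.75)
(p₂, q₂, r₂) = (0, 2, 0.75) − 0.125·(0, 8, 4.5) = (0, 1, 0.1875)
(p₃, q₃, r₃) = (0, 1, 0.1875) − 0.125·(0, 4, 1.125) = (0, 0.5, 0.046875)

(0, 0.5, 0.046875)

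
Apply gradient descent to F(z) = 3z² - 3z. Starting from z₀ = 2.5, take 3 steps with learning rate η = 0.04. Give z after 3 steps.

F′(z) = 6z - 3
z₁ = 2.5 − 0.04·12 = 2.02
z₂ = 2.02 − 0.04·9.12 = 1.6552
z₃ = 1.6552 − 0.04·6.9312 = 1.377952

1.377952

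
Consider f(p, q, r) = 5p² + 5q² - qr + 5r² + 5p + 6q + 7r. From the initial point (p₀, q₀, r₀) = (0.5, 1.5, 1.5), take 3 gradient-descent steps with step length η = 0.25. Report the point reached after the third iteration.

∇f = (10p + 5, 10q - r + 6, -q + 10r + 7)
Step 1: at (0.5, 1.5, 1.5), ∇f = (10, 19.5, 20.5) → (0.5, 1.5, 1.5) − 0.25·(10, 19.5, 20.5) = (-2, -3.375, -3.625)
Step 2: at (-2, -3.375, -3.625), ∇f = (-15, -24.125, -25.875) → (-2, -3.375, -3.625) − 0.25·(-15, -24.125, -25.875) = (1.75, 2.65625, 2.84375)
Step 3: at (1.75, 2.65625, 2.84375), ∇f = (22.5, 29.71875, 32.78125) → (1.75, 2.65625, 2.84375) − 0.25·(22.5, 29.71875, 32.78125) = (-3.875, -4.7734375, -5.3515625)

(-3.875, -4.7734375, -5.3515625)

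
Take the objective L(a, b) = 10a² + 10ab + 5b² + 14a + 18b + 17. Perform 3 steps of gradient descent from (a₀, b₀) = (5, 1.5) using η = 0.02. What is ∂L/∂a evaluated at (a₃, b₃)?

12.952

∇L = (20a + 10b + 14, 10a + 10b + 18)
Step 1: at (5, 1.5), ∇L = (129, 83) → (5, 1.5) − 0.02·(129, 83) = (2.42, -0.16)
Step 2: at (2.42, -0.16), ∇L = (60.8, 40.6) → (2.42, -0.16) − 0.02·(60.8, 40.6) = (1.204, -0.972)
Step 3: at (1.204, -0.972), ∇L = (28.36, 20.32) → (1.204, -0.972) − 0.02·(28.36, 20.32) = (0.6368, -1.3784)
∂L/∂a at (0.6368, -1.3784) = 12.952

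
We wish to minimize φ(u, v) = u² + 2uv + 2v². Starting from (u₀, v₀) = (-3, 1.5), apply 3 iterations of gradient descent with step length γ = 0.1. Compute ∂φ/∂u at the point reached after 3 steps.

-1.8

∇φ = (2u + 2v, 2u + 4v)
(u₁, v₁) = (-3, 1.5) − 0.1·(-3, 0) = (-2.7, 1.5)
(u₂, v₂) = (-2.7, 1.5) − 0.1·(-2.4, 0.6) = (-2.46, 1.44)
(u₃, v₃) = (-2.46, 1.44) − 0.1·(-2.04, 0.84) = (-2.256, 1.356)
∂φ/∂u at (-2.256, 1.356) = -1.8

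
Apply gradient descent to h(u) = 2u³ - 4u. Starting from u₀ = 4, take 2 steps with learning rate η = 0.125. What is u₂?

-49.1875

h′(u) = 6u² - 4
Step 1: h′(4) = 92; u₁ = 4 − 0.125·92 = -7.5
Step 2: h′(-7.5) = 333.5; u₂ = -7.5 − 0.125·333.5 = -49.1875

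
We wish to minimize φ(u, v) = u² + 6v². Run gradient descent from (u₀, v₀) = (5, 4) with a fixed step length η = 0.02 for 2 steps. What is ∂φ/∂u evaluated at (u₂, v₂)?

∇φ = (2u, 12v)
(u₁, v₁) = (5, 4) − 0.02·(10, 48) = (4.8, 3.04)
(u₂, v₂) = (4.8, 3.04) − 0.02·(9.6, 36.48) = (4.608, 2.3104)
∂φ/∂u at (4.608, 2.3104) = 9.216

9.216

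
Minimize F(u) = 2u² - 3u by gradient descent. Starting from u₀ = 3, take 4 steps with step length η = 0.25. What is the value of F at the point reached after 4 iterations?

F′(u) = 4u - 3
Step 1: F′(3) = 9; u₁ = 3 − 0.25·9 = 0.75
Step 2: F′(0.75) = 0; u₂ = 0.75 − 0.25·0 = 0.75
Step 3: F′(0.75) = 0; u₃ = 0.75 − 0.25·0 = 0.75
Step 4: F′(0.75) = 0; u₄ = 0.75 − 0.25·0 = 0.75
F(0.75) = -1.125

-1.125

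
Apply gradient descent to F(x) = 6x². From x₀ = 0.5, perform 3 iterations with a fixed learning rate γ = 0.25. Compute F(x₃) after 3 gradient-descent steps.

F′(x) = 12x
Step 1: F′(0.5) = 6; x₁ = 0.5 − 0.25·6 = -1
Step 2: F′(-1) = -12; x₂ = -1 − 0.25·(-12) = 2
Step 3: F′(2) = 24; x₃ = 2 − 0.25·24 = -4
F(-4) = 96

96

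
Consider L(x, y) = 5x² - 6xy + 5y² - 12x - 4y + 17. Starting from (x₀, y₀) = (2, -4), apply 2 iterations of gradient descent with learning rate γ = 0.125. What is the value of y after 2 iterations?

-1.75

∇L = (10x - 6y - 12, -6x + 10y - 4)
Step 1: at (2, -4), ∇L = (32, -56) → (2, -4) − 0.125·(32, -56) = (-2, 3)
Step 2: at (-2, 3), ∇L = (-50, 38) → (-2, 3) − 0.125·(-50, 38) = (4.25, -1.75)
y = -1.75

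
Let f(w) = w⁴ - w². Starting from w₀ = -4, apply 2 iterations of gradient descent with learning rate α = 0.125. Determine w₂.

f′(w) = 4w³ - 2w
w₁ = -4 − 0.125·(-248) = 27
w₂ = 27 − 0.125·78678 = -9807.75

-9807.75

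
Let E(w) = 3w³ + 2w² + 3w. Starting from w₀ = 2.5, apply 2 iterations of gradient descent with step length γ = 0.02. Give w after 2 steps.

0.7420195

E′(w) = 9w² + 4w + 3
Step 1: E′(2.5) = 69.25; w₁ = 2.5 − 0.02·69.25 = 1.115
Step 2: E′(1.115) = 18.649025; w₂ = 1.115 − 0.02·18.649025 = 0.7420195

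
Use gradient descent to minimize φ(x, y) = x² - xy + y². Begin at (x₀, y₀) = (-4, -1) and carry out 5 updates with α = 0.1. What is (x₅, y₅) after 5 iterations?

∇φ = (2x - y, -x + 2y)
(x₁, y₁) = (-4, -1) − 0.1·(-7, 2) = (-3.3, -1.2)
(x₂, y₂) = (-3.3, -1.2) − 0.1·(-5.4, 0.9) = (-2.76, -1.29)
(x₃, y₃) = (-2.76, -1.29) − 0.1·(-4.23, 0.18) = (-2.337, -1.308)
(x₄, y₄) = (-2.337, -1.308) − 0.1·(-3.366, -0.279) = (-2.0004, -1.2801)
(x₅, y₅) = (-2.0004, -1.2801) − 0.1·(-2.7207, -0.5598) = (-1.72833, -1.22412)

(-1.72833, -1.22412)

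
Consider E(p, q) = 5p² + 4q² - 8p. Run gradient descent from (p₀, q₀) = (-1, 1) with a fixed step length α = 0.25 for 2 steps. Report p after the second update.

-3.25

∇E = (10p - 8, 8q)
(p₁, q₁) = (-1, 1) − 0.25·(-18, 8) = (3.5, -1)
(p₂, q₂) = (3.5, -1) − 0.25·(27, -8) = (-3.25, 1)
p = -3.25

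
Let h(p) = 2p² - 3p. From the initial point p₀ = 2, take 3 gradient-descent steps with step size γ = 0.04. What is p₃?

h′(p) = 4p - 3
Step 1: h′(2) = 5; p₁ = 2 − 0.04·5 = 1.8
Step 2: h′(1.8) = 4.2; p₂ = 1.8 − 0.04·4.2 = 1.632
Step 3: h′(1.632) = 3.528; p₃ = 1.632 − 0.04·3.528 = 1.49088

1.49088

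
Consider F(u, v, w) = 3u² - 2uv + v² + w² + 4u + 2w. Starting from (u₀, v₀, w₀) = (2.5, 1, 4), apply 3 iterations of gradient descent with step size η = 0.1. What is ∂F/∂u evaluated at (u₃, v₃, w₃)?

1.48

∇F = (6u - 2v + 4, -2u + 2v, 2w + 2)
(u₁, v₁, w₁) = (2.5, 1, 4) − 0.1·(17, -3, 10) = (0.8, 1.3, 3)
(u₂, v₂, w₂) = (0.8, 1.3, 3) − 0.1·(6.2, 1, 8) = (0.18, 1.2, 2.2)
(u₃, v₃, w₃) = (0.18, 1.2, 2.2) − 0.1·(2.68, 2.04, 6.4) = (-0.088, 0.996, 1.56)
∂F/∂u at (-0.088, 0.996, 1.56) = 1.48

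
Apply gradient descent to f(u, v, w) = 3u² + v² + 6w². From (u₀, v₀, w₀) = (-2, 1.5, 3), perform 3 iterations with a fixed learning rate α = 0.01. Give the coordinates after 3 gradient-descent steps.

(-1.661168, 1.411788, 2.044416)

∇f = (6u, 2v, 12w)
(u₁, v₁, w₁) = (-2, 1.5, 3) − 0.01·(-12, 3, 36) = (-1.88, 1.47, 2.64)
(u₂, v₂, w₂) = (-1.88, 1.47, 2.64) − 0.01·(-11.28, 2.94, 31.68) = (-1.7672, 1.4406, 2.3232)
(u₃, v₃, w₃) = (-1.7672, 1.4406, 2.3232) − 0.01·(-10.6032, 2.8812, 27.8784) = (-1.661168, 1.411788, 2.044416)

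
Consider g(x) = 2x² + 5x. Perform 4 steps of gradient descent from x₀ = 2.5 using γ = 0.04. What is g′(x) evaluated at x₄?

g′(x) = 4x + 5
x₁ = 2.5 − 0.04·15 = 1.9
x₂ = 1.9 − 0.04·12.6 = 1.396
x₃ = 1.396 − 0.04·10.584 = 0.97264
x₄ = 0.97264 − 0.04·8.89056 = 0.6170176
g′(x) at (0.6170176) = 7.4680704

7.4680704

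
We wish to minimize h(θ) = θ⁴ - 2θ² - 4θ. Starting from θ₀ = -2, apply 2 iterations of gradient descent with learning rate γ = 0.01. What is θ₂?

-1.54526208

h′(θ) = 4θ³ - 4θ - 4
θ₁ = -2 − 0.01·(-28) = -1.72
θ₂ = -1.72 − 0.01·(-17.473792) = -1.54526208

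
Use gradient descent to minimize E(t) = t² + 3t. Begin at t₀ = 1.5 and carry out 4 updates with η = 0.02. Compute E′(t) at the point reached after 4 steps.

E′(t) = 2t + 3
t₁ = 1.5 − 0.02·6 = 1.38
t₂ = 1.38 − 0.02·5.76 = 1.2648
t₃ = 1.2648 − 0.02·5.5296 = 1.154208
t₄ = 1.154208 − 0.02·5.308416 = 1.04803968
E′(t) at (1.04803968) = 5.09607936

5.09607936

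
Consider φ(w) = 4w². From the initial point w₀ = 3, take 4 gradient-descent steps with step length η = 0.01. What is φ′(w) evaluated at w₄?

17.19343104

φ′(w) = 8w
Step 1: φ′(3) = 24; w₁ = 3 − 0.01·24 = 2.76
Step 2: φ′(2.76) = 22.08; w₂ = 2.76 − 0.01·22.08 = 2.5392
Step 3: φ′(2.5392) = 20.3136; w₃ = 2.5392 − 0.01·20.3136 = 2.336064
Step 4: φ′(2.336064) = 18.688512; w₄ = 2.336064 − 0.01·18.688512 = 2.14917888
φ′(w) at (2.14917888) = 17.19343104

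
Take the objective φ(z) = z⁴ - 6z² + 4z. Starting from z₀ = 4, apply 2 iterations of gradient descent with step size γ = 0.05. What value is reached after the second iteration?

46.7392

φ′(z) = 4z³ - 12z + 4
z₁ = 4 − 0.05·212 = -6.6
z₂ = -6.6 − 0.05·(-1066.784) = 46.7392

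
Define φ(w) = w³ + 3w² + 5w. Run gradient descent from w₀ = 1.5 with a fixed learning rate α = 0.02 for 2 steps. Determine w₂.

φ′(w) = 3w² + 6w + 5
w₁ = 1.5 − 0.02·20.75 = 1.085
w₂ = 1.085 − 0.02·15.041675 = 0.7841665

0.7841665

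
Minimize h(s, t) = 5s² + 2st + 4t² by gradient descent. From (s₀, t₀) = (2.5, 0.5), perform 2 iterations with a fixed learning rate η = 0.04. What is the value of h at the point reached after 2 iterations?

∇h = (10s + 2t, 2s + 8t)
Step 1: at (2.5, 0.5), ∇h = (26, 9) → (2.5, 0.5) − 0.04·(26, 9) = (1.46, 0.14)
Step 2: at (1.46, 0.14), ∇h = (14.88, 4.04) → (1.46, 0.14) − 0.04·(14.88, 4.04) = (0.8648, -0.0216)
h(0.8648, -0.0216) = 3.70390208

3.70390208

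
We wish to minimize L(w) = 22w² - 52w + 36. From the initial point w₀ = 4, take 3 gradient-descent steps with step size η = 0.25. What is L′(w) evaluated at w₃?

L′(w) = 44w - 52
Step 1: L′(4) = 124; w₁ = 4 − 0.25·124 = -27
Step 2: L′(-27) = -1240; w₂ = -27 − 0.25·(-1240) = 283
Step 3: L′(283) = 12400; w₃ = 283 − 0.25·12400 = -2817
L′(w) at (-2817) = -124000

-124000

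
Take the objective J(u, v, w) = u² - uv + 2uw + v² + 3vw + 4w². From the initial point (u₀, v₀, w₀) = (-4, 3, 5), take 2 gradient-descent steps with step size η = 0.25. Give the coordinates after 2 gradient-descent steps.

∇J = (2u - v + 2w, -u + 2v + 3w, 2u + 3v + 8w)
(u₁, v₁, w₁) = (-4, 3, 5) − 0.25·(-1, 25, 41) = (-3.75, -3.25, -5.25)
(u₂, v₂, w₂) = (-3.75, -3.25, -5.25) − 0.25·(-14.75, -18.5, -59.25) = (-0.0625, 1.375, 9.5625)

(-0.0625, 1.375, 9.5625)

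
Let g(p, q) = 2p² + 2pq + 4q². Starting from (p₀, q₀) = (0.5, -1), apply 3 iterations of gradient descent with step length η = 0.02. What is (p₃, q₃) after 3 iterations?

∇g = (4p + 2q, 2p + 8q)
(p₁, q₁) = (0.5, -1) − 0.02·(0, -7) = (0.5, -0.86)
(p₂, q₂) = (0.5, -0.86) − 0.02·(0.28, -5.88) = (0.4944, -0.7424)
(p₃, q₃) = (0.4944, -0.7424) − 0.02·(0.4928, -4.9504) = (0.484544, -0.643392)

(0.484544, -0.643392)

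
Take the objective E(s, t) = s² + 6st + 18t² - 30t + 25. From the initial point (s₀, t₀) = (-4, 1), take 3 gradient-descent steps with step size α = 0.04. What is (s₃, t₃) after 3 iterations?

∇E = (2s + 6t, 6s + 36t - 30)
Step 1: at (-4, 1), ∇E = (-2, -18) → (-4, 1) − 0.04·(-2, -18) = (-3.92, 1.72)
Step 2: at (-3.92, 1.72), ∇E = (2.48, 8.4) → (-3.92, 1.72) − 0.04·(2.48, 8.4) = (-4.0192, 1.384)
Step 3: at (-4.0192, 1.384), ∇E = (0.2656, -4.2912) → (-4.0192, 1.384) − 0.04·(0.2656, -4.2912) = (-4.029824, 1.555648)

(-4.029824, 1.555648)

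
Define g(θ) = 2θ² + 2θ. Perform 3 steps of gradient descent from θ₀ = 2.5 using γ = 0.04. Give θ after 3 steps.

1.278112

g′(θ) = 4θ + 2
θ₁ = 2.5 − 0.04·12 = 2.02
θ₂ = 2.02 − 0.04·10.08 = 1.6168
θ₃ = 1.6168 − 0.04·8.4672 = 1.278112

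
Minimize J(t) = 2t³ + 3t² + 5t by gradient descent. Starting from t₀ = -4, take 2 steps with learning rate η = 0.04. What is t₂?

J′(t) = 6t² + 6t + 5
t₁ = -4 − 0.04·77 = -7.08
t₂ = -7.08 − 0.04·263.2784 = -17.611136

-17.611136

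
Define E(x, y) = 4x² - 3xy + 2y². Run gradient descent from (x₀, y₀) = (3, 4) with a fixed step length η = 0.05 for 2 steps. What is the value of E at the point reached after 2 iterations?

∇E = (8x - 3y, -3x + 4y)
Step 1: at (3, 4), ∇E = (12, 7) → (3, 4) − 0.05·(12, 7) = (2.4, 3.65)
Step 2: at (2.4, 3.65), ∇E = (8.25, 7.4) → (2.4, 3.65) − 0.05·(8.25, 7.4) = (1.9875, 3.28)
E(1.9875, 3.28) = 17.760425

17.760425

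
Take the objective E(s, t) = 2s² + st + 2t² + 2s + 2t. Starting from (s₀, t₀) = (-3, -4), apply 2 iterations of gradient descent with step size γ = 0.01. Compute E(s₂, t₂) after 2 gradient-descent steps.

∇E = (4s + t + 2, s + 4t + 2)
(s₁, t₁) = (-3, -4) − 0.01·(-14, -17) = (-2.86, -3.83)
(s₂, t₂) = (-2.86, -3.83) − 0.01·(-13.27, -16.18) = (-2.7273, -3.6682)
E(-2.7273, -3.6682) = 39.00099492

39.00099492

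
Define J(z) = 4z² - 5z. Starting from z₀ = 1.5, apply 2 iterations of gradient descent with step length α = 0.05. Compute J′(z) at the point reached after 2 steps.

J′(z) = 8z - 5
Step 1: J′(1.5) = 7; z₁ = 1.5 − 0.05·7 = 1.15
Step 2: J′(1.15) = 4.2; z₂ = 1.15 − 0.05·4.2 = 0.94
J′(z) at (0.94) = 2.52

2.52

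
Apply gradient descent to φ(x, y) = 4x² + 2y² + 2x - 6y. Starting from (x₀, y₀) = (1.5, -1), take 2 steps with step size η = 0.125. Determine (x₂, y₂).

(-0.25, 0.875)

∇φ = (8x + 2, 4y - 6)
(x₁, y₁) = (1.5, -1) − 0.125·(14, -10) = (-0.25, 0.25)
(x₂, y₂) = (-0.25, 0.25) − 0.125·(0, -5) = (-0.25, 0.875)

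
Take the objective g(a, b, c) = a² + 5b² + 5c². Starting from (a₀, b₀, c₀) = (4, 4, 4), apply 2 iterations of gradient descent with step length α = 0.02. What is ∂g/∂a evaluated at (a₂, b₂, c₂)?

∇g = (2a, 10b, 10c)
Step 1: at (4, 4, 4), ∇g = (8, 40, 40) → (4, 4, 4) − 0.02·(8, 40, 40) = (3.84, 3.2, 3.2)
Step 2: at (3.84, 3.2, 3.2), ∇g = (7.68, 32, 32) → (3.84, 3.2, 3.2) − 0.02·(7.68, 32, 32) = (3.6864, 2.56, 2.56)
∂g/∂a at (3.6864, 2.56, 2.56) = 7.3728

7.3728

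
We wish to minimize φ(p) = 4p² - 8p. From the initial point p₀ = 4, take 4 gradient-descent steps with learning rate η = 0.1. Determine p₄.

1.0048

φ′(p) = 8p - 8
p₁ = 4 − 0.1·24 = 1.6
p₂ = 1.6 − 0.1·4.8 = 1.12
p₃ = 1.12 − 0.1·0.96 = 1.024
p₄ = 1.024 − 0.1·0.192 = 1.0048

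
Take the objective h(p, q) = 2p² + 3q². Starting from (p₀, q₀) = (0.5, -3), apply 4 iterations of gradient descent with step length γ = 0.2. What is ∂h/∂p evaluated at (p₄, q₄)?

∇h = (4p, 6q)
(p₁, q₁) = (0.5, -3) − 0.2·(2, -18) = (0.1, 0.6)
(p₂, q₂) = (0.1, 0.6) − 0.2·(0.4, 3.6) = (0.02, -0.12)
(p₃, q₃) = (0.02, -0.12) − 0.2·(0.08, -0.72) = (0.004, 0.024)
(p₄, q₄) = (0.004, 0.024) − 0.2·(0.016, 0.144) = (0.0008, -0.0048)
∂h/∂p at (0.0008, -0.0048) = 0.0032

0.0032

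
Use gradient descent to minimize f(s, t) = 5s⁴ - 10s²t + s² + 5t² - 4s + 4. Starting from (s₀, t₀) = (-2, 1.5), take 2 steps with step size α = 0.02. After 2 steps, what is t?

∇f = (20s³ - 20st + 2s - 4, -10s² + 10t)
(s₁, t₁) = (-2, 1.5) − 0.02·(-108, -25) = (0.16, 2)
(s₂, t₂) = (0.16, 2) − 0.02·(-9.99808, 19.744) = (0.3599616, 1.60512)
t = 1.60512

1.60512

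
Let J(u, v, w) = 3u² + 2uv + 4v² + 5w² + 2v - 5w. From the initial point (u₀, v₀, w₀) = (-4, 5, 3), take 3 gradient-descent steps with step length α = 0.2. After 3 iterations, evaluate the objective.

39.034368

∇J = (6u + 2v, 2u + 8v + 2, 10w - 5)
(u₁, v₁, w₁) = (-4, 5, 3) − 0.2·(-14, 34, 25) = (-1.2, -1.8, -2)
(u₂, v₂, w₂) = (-1.2, -1.8, -2) − 0.2·(-10.8, -14.8, -25) = (0.96, 1.16, 3)
(u₃, v₃, w₃) = (0.96, 1.16, 3) − 0.2·(8.08, 13.2, 25) = (-0.656, -1.48, -2)
J(-0.656, -1.48, -2) = 39.034368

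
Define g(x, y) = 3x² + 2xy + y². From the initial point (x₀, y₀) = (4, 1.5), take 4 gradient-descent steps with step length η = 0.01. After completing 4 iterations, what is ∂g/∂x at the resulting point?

∇g = (6x + 2y, 2x + 2y)
(x₁, y₁) = (4, 1.5) − 0.01·(27, 11) = (3.73, 1.39)
(x₂, y₂) = (3.73, 1.39) − 0.01·(25.16, 10.24) = (3.4784, 1.2876)
(x₃, y₃) = (3.4784, 1.2876) − 0.01·(23.4456, 9.532) = (3.243944, 1.19228)
(x₄, y₄) = (3.243944, 1.19228) − 0.01·(21.848224, 8.872448) = (3.02546176, 1.10355552)
∂g/∂x at (3.02546176, 1.10355552) = 20.3598816

20.3598816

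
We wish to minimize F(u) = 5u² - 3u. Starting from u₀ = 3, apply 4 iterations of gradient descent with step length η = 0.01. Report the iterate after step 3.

2.2683

F′(u) = 10u - 3
u₁ = 3 − 0.01·27 = 2.73
u₂ = 2.73 − 0.01·24.3 = 2.487
u₃ = 2.487 − 0.01·21.87 = 2.2683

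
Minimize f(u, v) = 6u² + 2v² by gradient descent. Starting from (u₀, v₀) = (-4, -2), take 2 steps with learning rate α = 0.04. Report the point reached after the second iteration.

(-1.0816, -1.4112)

∇f = (12u, 4v)
(u₁, v₁) = (-4, -2) − 0.04·(-48, -8) = (-2.08, -1.68)
(u₂, v₂) = (-2.08, -1.68) − 0.04·(-24.96, -6.72) = (-1.0816, -1.4112)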